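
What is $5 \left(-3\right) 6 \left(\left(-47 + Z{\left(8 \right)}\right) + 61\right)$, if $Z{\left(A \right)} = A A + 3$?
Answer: $-7290$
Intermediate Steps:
$Z{\left(A \right)} = 3 + A^{2}$ ($Z{\left(A \right)} = A^{2} + 3 = 3 + A^{2}$)
$5 \left(-3\right) 6 \left(\left(-47 + Z{\left(8 \right)}\right) + 61\right) = 5 \left(-3\right) 6 \left(\left(-47 + \left(3 + 8^{2}\right)\right) + 61\right) = \left(-15\right) 6 \left(\left(-47 + \left(3 + 64\right)\right) + 61\right) = - 90 \left(\left(-47 + 67\right) + 61\right) = - 90 \left(20 + 61\right) = \left(-90\right) 81 = -7290$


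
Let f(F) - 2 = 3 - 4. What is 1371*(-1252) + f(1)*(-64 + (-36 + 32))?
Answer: -1716560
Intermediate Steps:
f(F) = 1 (f(F) = 2 + (3 - 4) = 2 - 1 = 1)
1371*(-1252) + f(1)*(-64 + (-36 + 32)) = 1371*(-1252) + 1*(-64 + (-36 + 32)) = -1716492 + 1*(-64 - 4) = -1716492 + 1*(-68) = -1716492 - 68 = -1716560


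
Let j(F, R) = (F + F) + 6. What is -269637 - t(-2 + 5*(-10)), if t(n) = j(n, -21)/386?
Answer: -52039892/193 ≈ -2.6964e+5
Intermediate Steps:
j(F, R) = 6 + 2*F (j(F, R) = 2*F + 6 = 6 + 2*F)
t(n) = 3/193 + n/193 (t(n) = (6 + 2*n)/386 = (6 + 2*n)*(1/386) = 3/193 + n/193)
-269637 - t(-2 + 5*(-10)) = -269637 - (3/193 + (-2 + 5*(-10))/193) = -269637 - (3/193 + (-2 - 50)/193) = -269637 - (3/193 + (1/193)*(-52)) = -269637 - (3/193 - 52/193) = -269637 - 1*(-49/193) = -269637 + 49/193 = -52039892/193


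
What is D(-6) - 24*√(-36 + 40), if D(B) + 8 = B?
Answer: -62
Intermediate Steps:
D(B) = -8 + B
D(-6) - 24*√(-36 + 40) = (-8 - 6) - 24*√(-36 + 40) = -14 - 24*√4 = -14 - 24*2 = -14 - 48 = -62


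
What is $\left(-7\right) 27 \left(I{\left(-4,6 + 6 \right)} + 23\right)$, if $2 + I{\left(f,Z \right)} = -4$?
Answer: $-3213$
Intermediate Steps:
$I{\left(f,Z \right)} = -6$ ($I{\left(f,Z \right)} = -2 - 4 = -6$)
$\left(-7\right) 27 \left(I{\left(-4,6 + 6 \right)} + 23\right) = \left(-7\right) 27 \left(-6 + 23\right) = \left(-189\right) 17 = -3213$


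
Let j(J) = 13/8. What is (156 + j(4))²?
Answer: 1590121/64 ≈ 24846.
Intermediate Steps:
j(J) = 13/8 (j(J) = 13*(⅛) = 13/8)
(156 + j(4))² = (156 + 13/8)² = (1261/8)² = 1590121/64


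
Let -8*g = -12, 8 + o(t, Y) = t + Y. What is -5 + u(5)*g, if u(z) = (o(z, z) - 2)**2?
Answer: -5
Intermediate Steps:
o(t, Y) = -8 + Y + t (o(t, Y) = -8 + (t + Y) = -8 + (Y + t) = -8 + Y + t)
g = 3/2 (g = -1/8*(-12) = 3/2 ≈ 1.5000)
u(z) = (-10 + 2*z)**2 (u(z) = ((-8 + z + z) - 2)**2 = ((-8 + 2*z) - 2)**2 = (-10 + 2*z)**2)
-5 + u(5)*g = -5 + (4*(-5 + 5)**2)*(3/2) = -5 + (4*0**2)*(3/2) = -5 + (4*0)*(3/2) = -5 + 0*(3/2) = -5 + 0 = -5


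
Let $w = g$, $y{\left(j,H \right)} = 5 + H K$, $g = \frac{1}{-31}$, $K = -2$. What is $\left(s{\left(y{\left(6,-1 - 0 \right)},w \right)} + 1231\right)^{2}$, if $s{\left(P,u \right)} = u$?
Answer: $\frac{1456185600}{961} \approx 1.5153 \cdot 10^{6}$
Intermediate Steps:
$g = - \frac{1}{31} \approx -0.032258$
$y{\left(j,H \right)} = 5 - 2 H$ ($y{\left(j,H \right)} = 5 + H \left(-2\right) = 5 - 2 H$)
$w = - \frac{1}{31} \approx -0.032258$
$\left(s{\left(y{\left(6,-1 - 0 \right)},w \right)} + 1231\right)^{2} = \left(- \frac{1}{31} + 1231\right)^{2} = \left(\frac{38160}{31}\right)^{2} = \frac{1456185600}{961}$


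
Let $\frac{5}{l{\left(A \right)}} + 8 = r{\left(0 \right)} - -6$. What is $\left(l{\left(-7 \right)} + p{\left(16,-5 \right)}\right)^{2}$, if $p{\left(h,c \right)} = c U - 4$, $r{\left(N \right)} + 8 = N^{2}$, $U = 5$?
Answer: $\frac{3481}{4} \approx 870.25$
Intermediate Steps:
$r{\left(N \right)} = -8 + N^{2}$
$p{\left(h,c \right)} = -4 + 5 c$ ($p{\left(h,c \right)} = c 5 - 4 = 5 c - 4 = -4 + 5 c$)
$l{\left(A \right)} = - \frac{1}{2}$ ($l{\left(A \right)} = \frac{5}{-8 - \left(2 + 0\right)} = \frac{5}{-8 + \left(\left(-8 + 0\right) + 6\right)} = \frac{5}{-8 + \left(-8 + 6\right)} = \frac{5}{-8 - 2} = \frac{5}{-10} = 5 \left(- \frac{1}{10}\right) = - \frac{1}{2}$)
$\left(l{\left(-7 \right)} + p{\left(16,-5 \right)}\right)^{2} = \left(- \frac{1}{2} + \left(-4 + 5 \left(-5\right)\right)\right)^{2} = \left(- \frac{1}{2} - 29\right)^{2} = \left(- \frac{59}{2}\right)^{2} = \frac{3481}{4}$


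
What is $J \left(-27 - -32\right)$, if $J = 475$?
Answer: $2375$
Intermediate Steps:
$J \left(-27 - -32\right) = 475 \left(-27 - -32\right) = 475 \left(-27 + 32\right) = 475 \cdot 5 = 2375$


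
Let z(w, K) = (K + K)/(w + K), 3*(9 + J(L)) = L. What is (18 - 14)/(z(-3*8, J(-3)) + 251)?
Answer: 68/4277 ≈ 0.015899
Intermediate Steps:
J(L) = -9 + L/3
z(w, K) = 2*K/(K + w) (z(w, K) = (2*K)/(K + w) = 2*K/(K + w))
(18 - 14)/(z(-3*8, J(-3)) + 251) = (18 - 14)/(2*(-9 + (⅓)*(-3))/((-9 + (⅓)*(-3)) - 3*8) + 251) = 4/(2*(-9 - 1)/((-9 - 1) - 24) + 251) = 4/(2*(-10)/(-10 - 24) + 251) = 4/(2*(-10)/(-34) + 251) = 4/(2*(-10)*(-1/34) + 251) = 4/(10/17 + 251) = 4/(4277/17) = 4*(17/4277) = 68/4277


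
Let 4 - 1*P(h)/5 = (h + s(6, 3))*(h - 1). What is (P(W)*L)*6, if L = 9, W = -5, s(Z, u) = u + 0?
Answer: -2160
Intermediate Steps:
s(Z, u) = u
P(h) = 20 - 5*(-1 + h)*(3 + h) (P(h) = 20 - 5*(h + 3)*(h - 1) = 20 - 5*(3 + h)*(-1 + h) = 20 - 5*(-1 + h)*(3 + h))
(P(W)*L)*6 = ((35 - 10*(-5) - 5*(-5)²)*9)*6 = ((35 + 50 - 5*25)*9)*6 = ((35 + 50 - 125)*9)*6 = -40*9*6 = -360*6 = -2160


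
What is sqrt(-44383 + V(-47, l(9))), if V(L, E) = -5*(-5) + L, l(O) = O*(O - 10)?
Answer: I*sqrt(44405) ≈ 210.72*I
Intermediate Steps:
l(O) = O*(-10 + O)
V(L, E) = 25 + L
sqrt(-44383 + V(-47, l(9))) = sqrt(-44383 + (25 - 47)) = sqrt(-44383 - 22) = sqrt(-44405) = I*sqrt(44405)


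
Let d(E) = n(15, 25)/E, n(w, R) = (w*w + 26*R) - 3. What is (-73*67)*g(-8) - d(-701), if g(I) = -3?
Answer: 10286645/701 ≈ 14674.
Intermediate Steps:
n(w, R) = -3 + w**2 + 26*R (n(w, R) = (w**2 + 26*R) - 3 = -3 + w**2 + 26*R)
d(E) = 872/E (d(E) = (-3 + 15**2 + 26*25)/E = (-3 + 225 + 650)/E = 872/E)
(-73*67)*g(-8) - d(-701) = -73*67*(-3) - 872/(-701) = -4891*(-3) - 872*(-1)/701 = 14673 - 1*(-872/701) = 14673 + 872/701 = 10286645/701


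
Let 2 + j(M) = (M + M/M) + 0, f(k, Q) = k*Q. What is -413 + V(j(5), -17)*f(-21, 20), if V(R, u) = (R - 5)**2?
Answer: -833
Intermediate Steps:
f(k, Q) = Q*k
j(M) = -1 + M (j(M) = -2 + ((M + M/M) + 0) = -2 + ((M + 1) + 0) = -2 + ((1 + M) + 0) = -2 + (1 + M) = -1 + M)
V(R, u) = (-5 + R)**2
-413 + V(j(5), -17)*f(-21, 20) = -413 + (-5 + (-1 + 5))**2*(20*(-21)) = -413 + (-5 + 4)**2*(-420) = -413 + (-1)**2*(-420) = -413 + 1*(-420) = -413 - 420 = -833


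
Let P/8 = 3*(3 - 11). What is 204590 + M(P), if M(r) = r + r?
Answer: 204206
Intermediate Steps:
P = -192 (P = 8*(3*(3 - 11)) = 8*(3*(-8)) = 8*(-24) = -192)
M(r) = 2*r
204590 + M(P) = 204590 + 2*(-192) = 204590 - 384 = 204206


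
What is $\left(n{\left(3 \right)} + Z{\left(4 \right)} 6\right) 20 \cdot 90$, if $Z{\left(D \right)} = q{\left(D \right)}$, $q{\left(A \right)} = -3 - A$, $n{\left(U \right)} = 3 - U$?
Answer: $-75600$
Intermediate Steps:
$Z{\left(D \right)} = -3 - D$
$\left(n{\left(3 \right)} + Z{\left(4 \right)} 6\right) 20 \cdot 90 = \left(\left(3 - 3\right) + \left(-3 - 4\right) 6\right) 20 \cdot 90 = \left(0 - 42\right) 20 \cdot 90 = \left(-42\right) 20 \cdot 90 = \left(-840\right) 90 = -75600$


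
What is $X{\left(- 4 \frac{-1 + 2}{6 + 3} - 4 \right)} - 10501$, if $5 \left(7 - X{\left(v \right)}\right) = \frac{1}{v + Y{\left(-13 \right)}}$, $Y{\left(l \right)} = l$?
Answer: $- \frac{8237781}{785} \approx -10494.0$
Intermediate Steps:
$X{\left(v \right)} = 7 - \frac{1}{5 \left(-13 + v\right)}$ ($X{\left(v \right)} = 7 - \frac{1}{5 \left(v - 13\right)} = 7 - \frac{1}{5 \left(-13 + v\right)}$)
$X{\left(- 4 \frac{-1 + 2}{6 + 3} - 4 \right)} - 10501 = \frac{-456 + 35 \left(- 4 \frac{-1 + 2}{6 + 3} - 4\right)}{5 \left(-13 - \left(4 + 4 \frac{-1 + 2}{6 + 3}\right)\right)} - 10501 = \frac{-456 + 35 \left(- 4 \cdot 1 \cdot \frac{1}{9} - 4\right)}{5 \left(-13 - \left(4 + 4 \cdot 1 \cdot \frac{1}{9}\right)\right)} - 10501 = \frac{-456 + 35 \left(\left(-4\right) \frac{1}{9} - 4\right)}{5 \left(-13 - \frac{40}{9}\right)} - 10501 = \frac{-456 + 35 \left(- \frac{4}{9} - 4\right)}{5 \left(-13 - \frac{40}{9}\right)} - 10501 = \frac{-456 + 35 \left(- \frac{40}{9}\right)}{5 \left(-13 - \frac{40}{9}\right)} - 10501 = \frac{-456 - \frac{1400}{9}}{5 \left(- \frac{157}{9}\right)} - 10501 = \frac{1}{5} \left(- \frac{9}{157}\right) \left(- \frac{5504}{9}\right) - 10501 = \frac{5504}{785} - 10501 = - \frac{8237781}{785}$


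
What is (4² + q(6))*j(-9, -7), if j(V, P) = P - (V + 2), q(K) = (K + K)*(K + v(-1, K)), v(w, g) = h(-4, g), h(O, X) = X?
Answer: 0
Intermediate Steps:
v(w, g) = g
q(K) = 4*K² (q(K) = (K + K)*(K + K) = (2*K)*(2*K) = 4*K²)
j(V, P) = -2 + P - V (j(V, P) = P - (2 + V) = P + (-2 - V) = -2 + P - V)
(4² + q(6))*j(-9, -7) = (4² + 4*6²)*(-2 - 7 - 1*(-9)) = (16 + 4*36)*(-2 - 7 + 9) = (16 + 144)*0 = 160*0 = 0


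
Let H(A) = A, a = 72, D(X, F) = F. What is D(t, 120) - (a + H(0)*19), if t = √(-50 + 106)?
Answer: 48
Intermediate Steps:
t = 2*√14 (t = √56 = 2*√14 ≈ 7.4833)
D(t, 120) - (a + H(0)*19) = 120 - (72 + 0*19) = 120 - (72 + 0) = 120 - 1*72 = 120 - 72 = 48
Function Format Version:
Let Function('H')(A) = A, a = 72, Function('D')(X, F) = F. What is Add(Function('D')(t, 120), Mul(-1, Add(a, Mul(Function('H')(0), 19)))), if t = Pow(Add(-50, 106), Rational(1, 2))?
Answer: 48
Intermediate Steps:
t = Mul(2, Pow(14, Rational(1, 2))) (t = Pow(56, Rational(1, 2)) = Mul(2, Pow(14, Rational(1, 2))) ≈ 7.4833)
Add(Function('D')(t, 120), Mul(-1, Add(a, Mul(Function('H')(0), 19)))) = Add(120, Mul(-1, Add(72, Mul(0, 19)))) = Add(120, Mul(-1, Add(72, 0))) = Add(120, Mul(-1, 72)) = Add(120, -72) = 48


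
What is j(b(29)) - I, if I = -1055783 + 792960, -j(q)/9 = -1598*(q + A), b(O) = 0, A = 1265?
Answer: 18456053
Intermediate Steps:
j(q) = 18193230 + 14382*q (j(q) = -(-14382)*(q + 1265) = -(-14382)*(1265 + q) = -9*(-2021470 - 1598*q) = 18193230 + 14382*q)
I = -262823
j(b(29)) - I = (18193230 + 14382*0) - 1*(-262823) = (18193230 + 0) + 262823 = 18193230 + 262823 = 18456053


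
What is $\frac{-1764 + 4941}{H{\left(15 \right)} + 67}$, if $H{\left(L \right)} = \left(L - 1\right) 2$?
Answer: $\frac{3177}{95} \approx 33.442$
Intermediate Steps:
$H{\left(L \right)} = -2 + 2 L$ ($H{\left(L \right)} = \left(-1 + L\right) 2 = -2 + 2 L$)
$\frac{-1764 + 4941}{H{\left(15 \right)} + 67} = \frac{-1764 + 4941}{\left(-2 + 2 \cdot 15\right) + 67} = \frac{3177}{\left(-2 + 30\right) + 67} = \frac{3177}{28 + 67} = \frac{3177}{95}$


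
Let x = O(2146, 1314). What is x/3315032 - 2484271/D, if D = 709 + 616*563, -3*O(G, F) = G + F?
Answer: -2058959666153/288007493886 ≈ -7.1490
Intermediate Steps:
O(G, F) = -F/3 - G/3 (O(G, F) = -(G + F)/3 = -(F + G)/3 = -F/3 - G/3)
x = -3460/3 (x = -⅓*1314 - ⅓*2146 = -438 - 2146/3 = -3460/3 ≈ -1153.3)
D = 347517 (D = 709 + 346808 = 347517)
x/3315032 - 2484271/D = -3460/3/3315032 - 2484271/347517 = -3460/3*1/3315032 - 2484271*1/347517 = -865/2486274 - 2484271/347517 = -2058959666153/288007493886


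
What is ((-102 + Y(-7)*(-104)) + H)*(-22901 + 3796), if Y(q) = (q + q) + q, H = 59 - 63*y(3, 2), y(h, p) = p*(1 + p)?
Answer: -33682115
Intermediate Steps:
H = -319 (H = 59 - 126*(1 + 2) = 59 - 126*3 = 59 - 63*6 = 59 - 378 = -319)
Y(q) = 3*q (Y(q) = 2*q + q = 3*q)
((-102 + Y(-7)*(-104)) + H)*(-22901 + 3796) = ((-102 + (3*(-7))*(-104)) - 319)*(-22901 + 3796) = ((-102 - 21*(-104)) - 319)*(-19105) = ((-102 + 2184) - 319)*(-19105) = (2082 - 319)*(-19105) = 1763*(-19105) = -33682115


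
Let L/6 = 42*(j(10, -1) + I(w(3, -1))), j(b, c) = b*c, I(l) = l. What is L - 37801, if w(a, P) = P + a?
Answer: -39817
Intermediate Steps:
L = -2016 (L = 6*(42*(10*(-1) + (-1 + 3))) = 6*(42*(-10 + 2)) = 6*(42*(-8)) = 6*(-336) = -2016)
L - 37801 = -2016 - 37801 = -39817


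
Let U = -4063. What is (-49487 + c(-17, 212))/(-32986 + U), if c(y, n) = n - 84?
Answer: 49359/37049 ≈ 1.3323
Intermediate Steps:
c(y, n) = -84 + n
(-49487 + c(-17, 212))/(-32986 + U) = (-49487 + (-84 + 212))/(-32986 - 4063) = (-49487 + 128)/(-37049) = -49359*(-1/37049) = 49359/37049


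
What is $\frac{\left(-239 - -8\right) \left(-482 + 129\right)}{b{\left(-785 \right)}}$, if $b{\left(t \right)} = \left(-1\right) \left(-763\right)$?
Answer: $\frac{11649}{109} \approx 106.87$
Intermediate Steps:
$b{\left(t \right)} = 763$
$\frac{\left(-239 - -8\right) \left(-482 + 129\right)}{b{\left(-785 \right)}} = \frac{\left(-239 - -8\right) \left(-482 + 129\right)}{763} = \left(-239 + 8\right) \left(-353\right) \frac{1}{763} = \left(-231\right) \left(-353\right) \frac{1}{763} = 81543 \cdot \frac{1}{763} = \frac{11649}{109}$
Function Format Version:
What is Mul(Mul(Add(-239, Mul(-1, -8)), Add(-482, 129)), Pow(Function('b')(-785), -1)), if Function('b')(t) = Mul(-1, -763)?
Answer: Rational(11649, 109) ≈ 106.87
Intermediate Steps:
Function('b')(t) = 763
Mul(Mul(Add(-239, Mul(-1, -8)), Add(-482, 129)), Pow(Function('b')(-785), -1)) = Mul(Mul(Add(-239, Mul(-1, -8)), Add(-482, 129)), Pow(763, -1)) = Mul(Mul(Add(-239, 8), -353), Rational(1, 763)) = Mul(Mul(-231, -353), Rational(1, 763)) = Mul(81543, Rational(1, 763)) = Rational(11649, 109)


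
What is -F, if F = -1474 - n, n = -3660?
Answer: -2186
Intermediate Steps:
F = 2186 (F = -1474 - 1*(-3660) = -1474 + 3660 = 2186)
-F = -1*2186 = -2186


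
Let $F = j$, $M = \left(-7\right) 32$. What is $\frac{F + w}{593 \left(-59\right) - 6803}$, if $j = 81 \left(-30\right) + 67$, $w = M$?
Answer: $\frac{13}{210} \approx 0.061905$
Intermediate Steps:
$M = -224$
$w = -224$
$j = -2363$ ($j = -2430 + 67 = -2363$)
$F = -2363$
$\frac{F + w}{593 \left(-59\right) - 6803} = \frac{-2363 - 224}{593 \left(-59\right) - 6803} = - \frac{2587}{-34987 - 6803} = - \frac{2587}{-41790} = \left(-2587\right) \left(- \frac{1}{41790}\right) = \frac{13}{210}$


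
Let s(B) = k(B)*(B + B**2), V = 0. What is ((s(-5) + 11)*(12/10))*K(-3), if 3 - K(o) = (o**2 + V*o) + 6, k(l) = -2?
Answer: 2088/5 ≈ 417.60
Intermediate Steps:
s(B) = -2*B - 2*B**2 (s(B) = -2*(B + B**2) = -2*B - 2*B**2)
K(o) = -3 - o**2 (K(o) = 3 - ((o**2 + 0*o) + 6) = 3 - ((o**2 + 0) + 6) = 3 - (o**2 + 6) = 3 - (6 + o**2) = 3 + (-6 - o**2) = -3 - o**2)
((s(-5) + 11)*(12/10))*K(-3) = ((-2*(-5)*(1 - 5) + 11)*(12/10))*(-3 - 1*(-3)**2) = ((-2*(-5)*(-4) + 11)*(12*(1/10)))*(-3 - 1*9) = ((-40 + 11)*(6/5))*(-3 - 9) = -29*6/5*(-12) = -174/5*(-12) = 2088/5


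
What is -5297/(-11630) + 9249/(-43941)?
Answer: 41729869/170344610 ≈ 0.24497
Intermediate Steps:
-5297/(-11630) + 9249/(-43941) = -5297*(-1/11630) + 9249*(-1/43941) = 5297/11630 - 3083/14647 = 41729869/170344610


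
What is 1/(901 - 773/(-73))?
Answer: 73/66546 ≈ 0.0010970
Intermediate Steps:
1/(901 - 773/(-73)) = 1/(901 - 773*(-1/73)) = 1/(901 + 773/73) = 1/(66546/73) = 73/66546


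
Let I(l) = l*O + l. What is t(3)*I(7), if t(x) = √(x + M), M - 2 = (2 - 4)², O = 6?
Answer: 147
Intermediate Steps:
M = 6 (M = 2 + (2 - 4)² = 2 + (-2)² = 2 + 4 = 6)
t(x) = √(6 + x) (t(x) = √(x + 6) = √(6 + x))
I(l) = 7*l (I(l) = l*6 + l = 6*l + l = 7*l)
t(3)*I(7) = √(6 + 3)*(7*7) = √9*49 = 3*49 = 147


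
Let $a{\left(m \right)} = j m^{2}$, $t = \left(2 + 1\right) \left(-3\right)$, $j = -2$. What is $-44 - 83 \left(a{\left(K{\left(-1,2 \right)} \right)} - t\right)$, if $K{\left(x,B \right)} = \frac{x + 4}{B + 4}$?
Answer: $- \frac{1499}{2} \approx -749.5$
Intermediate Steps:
$K{\left(x,B \right)} = \frac{4 + x}{4 + B}$
$t = -9$ ($t = 3 \left(-3\right) = -9$)
$a{\left(m \right)} = - 2 m^{2}$
$-44 - 83 \left(a{\left(K{\left(-1,2 \right)} \right)} - t\right) = -44 - 83 \left(- 2 \left(\frac{4 - 1}{4 + 2}\right)^{2} - -9\right) = -44 - 83 \left(- 2 \left(\frac{1}{6} \cdot 3\right)^{2} + 9\right) = -44 - 83 \left(- \frac{2}{4} + 9\right) = -44 - 83 \left(\left(-2\right) \frac{1}{4} + 9\right) = -44 - 83 \left(- \frac{1}{2} + 9\right) = -44 - \frac{1411}{2} = - \frac{1499}{2}$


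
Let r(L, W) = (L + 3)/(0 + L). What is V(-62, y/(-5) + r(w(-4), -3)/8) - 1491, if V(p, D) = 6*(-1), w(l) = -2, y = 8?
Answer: -1497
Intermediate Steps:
r(L, W) = (3 + L)/L
V(p, D) = -6
V(-62, y/(-5) + r(w(-4), -3)/8) - 1491 = -6 - 1491 = -1497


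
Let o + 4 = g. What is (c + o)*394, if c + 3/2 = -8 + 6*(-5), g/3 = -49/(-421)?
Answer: -7157601/421 ≈ -17001.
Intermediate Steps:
g = 147/421 (g = 3*(-49/(-421)) = 3*(-49*(-1/421)) = 3*(49/421) = 147/421 ≈ 0.34917)
o = -1537/421 (o = -4 + 147/421 = -1537/421 ≈ -3.6508)
c = -79/2 (c = -3/2 + (-8 + 6*(-5)) = -3/2 + (-8 - 30) = -3/2 - 38 = -79/2 ≈ -39.500)
(c + o)*394 = (-79/2 - 1537/421)*394 = -36333/842*394 = -7157601/421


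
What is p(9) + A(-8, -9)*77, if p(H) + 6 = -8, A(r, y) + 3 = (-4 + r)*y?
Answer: 8071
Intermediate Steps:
A(r, y) = -3 + y*(-4 + r) (A(r, y) = -3 + (-4 + r)*y = -3 + y*(-4 + r))
p(H) = -14 (p(H) = -6 - 8 = -14)
p(9) + A(-8, -9)*77 = -14 + (-3 - 4*(-9) - 8*(-9))*77 = -14 + (-3 + 36 + 72)*77 = -14 + 105*77 = -14 + 8085 = 8071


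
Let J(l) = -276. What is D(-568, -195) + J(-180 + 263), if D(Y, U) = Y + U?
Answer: -1039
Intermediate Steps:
D(Y, U) = U + Y
D(-568, -195) + J(-180 + 263) = (-195 - 568) - 276 = -763 - 276 = -1039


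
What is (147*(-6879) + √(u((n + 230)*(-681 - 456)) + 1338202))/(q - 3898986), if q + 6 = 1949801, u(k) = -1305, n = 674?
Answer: 1011213/1949191 - √1336897/1949191 ≈ 0.51819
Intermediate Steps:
q = 1949795 (q = -6 + 1949801 = 1949795)
(147*(-6879) + √(u((n + 230)*(-681 - 456)) + 1338202))/(q - 3898986) = (147*(-6879) + √(-1305 + 1338202))/(1949795 - 3898986) = (-1011213 + √1336897)/(-1949191) = (-1011213 + √1336897)*(-1/1949191) = 1011213/1949191 - √1336897/1949191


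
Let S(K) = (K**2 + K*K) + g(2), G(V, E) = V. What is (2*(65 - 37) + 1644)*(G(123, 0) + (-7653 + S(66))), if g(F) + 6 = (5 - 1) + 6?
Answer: 2016200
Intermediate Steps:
g(F) = 4 (g(F) = -6 + ((5 - 1) + 6) = -6 + (4 + 6) = -6 + 10 = 4)
S(K) = 4 + 2*K**2 (S(K) = (K**2 + K*K) + 4 = (K**2 + K**2) + 4 = 2*K**2 + 4 = 4 + 2*K**2)
(2*(65 - 37) + 1644)*(G(123, 0) + (-7653 + S(66))) = (2*(65 - 37) + 1644)*(123 + (-7653 + (4 + 2*66**2))) = (2*28 + 1644)*(123 + (-7653 + (4 + 2*4356))) = (56 + 1644)*(123 + (-7653 + (4 + 8712))) = 1700*(123 + (-7653 + 8716)) = 1700*(123 + 1063) = 1700*1186 = 2016200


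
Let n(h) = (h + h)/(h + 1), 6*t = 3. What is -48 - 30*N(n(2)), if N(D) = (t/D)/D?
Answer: -903/16 ≈ -56.438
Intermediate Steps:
t = 1/2 (t = (1/6)*3 = 1/2 ≈ 0.50000)
n(h) = 2*h/(1 + h) (n(h) = (2*h)/(1 + h) = 2*h/(1 + h))
N(D) = 1/(2*D**2) (N(D) = (1/(2*D))/D = 1/(2*D**2))
-48 - 30*N(n(2)) = -48 - 15/(2*2/(1 + 2))**2 = -48 - 15/(2*2/3)**2 = -48 - 15/(2*2*(1/3))**2 = -48 - 15/(4/3)**2 = -48 - 15*9/16 = -48 - 30*9/32 = -48 - 135/16 = -903/16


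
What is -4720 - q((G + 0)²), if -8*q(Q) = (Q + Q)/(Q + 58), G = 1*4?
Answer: -174638/37 ≈ -4719.9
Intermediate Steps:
G = 4
q(Q) = -Q/(4*(58 + Q)) (q(Q) = -(Q + Q)/(8*(Q + 58)) = -2*Q/(8*(58 + Q)) = -Q/(4*(58 + Q)))
-4720 - q((G + 0)²) = -4720 - (-1)*(4 + 0)²/(232 + 4*(4 + 0)²) = -4720 - (-1)*4²/(232 + 4*4²) = -4720 - (-1)*16/(232 + 4*16) = -4720 - (-1)*16/(232 + 64) = -4720 - (-1)*16/296 = -4720 - 1*(-2/37) = -4720 + 2/37 = -174638/37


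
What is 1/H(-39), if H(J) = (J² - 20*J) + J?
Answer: 1/2262 ≈ 0.00044209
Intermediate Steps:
H(J) = J² - 19*J
1/H(-39) = 1/(-39*(-19 - 39)) = 1/(-39*(-58)) = 1/2262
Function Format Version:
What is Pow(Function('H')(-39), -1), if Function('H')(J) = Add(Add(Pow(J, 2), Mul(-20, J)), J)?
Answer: Rational(1, 2262) ≈ 0.00044209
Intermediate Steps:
Function('H')(J) = Add(Pow(J, 2), Mul(-19, J))
Pow(Function('H')(-39), -1) = Pow(Mul(-39, Add(-19, -39)), -1) = Pow(Mul(-39, -58), -1) = Pow(2262, -1) = Rational(1, 2262)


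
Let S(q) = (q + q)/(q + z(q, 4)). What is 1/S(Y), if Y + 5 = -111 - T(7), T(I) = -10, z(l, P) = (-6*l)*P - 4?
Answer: -1217/106 ≈ -11.481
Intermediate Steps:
z(l, P) = -4 - 6*P*l (z(l, P) = -6*P*l - 4 = -4 - 6*P*l)
Y = -106 (Y = -5 + (-111 - 1*(-10)) = -5 + (-111 + 10) = -5 - 101 = -106)
S(q) = 2*q/(-4 - 23*q) (S(q) = (q + q)/(q + (-4 - 6*4*q)) = (2*q)/(q + (-4 - 24*q)) = (2*q)/(-4 - 23*q) = 2*q/(-4 - 23*q))
1/S(Y) = 1/(-2*(-106)/(4 + 23*(-106))) = 1/(-2*(-106)/(4 - 2438)) = 1/(-2*(-106)/(-2434)) = 1/(-2*(-106)*(-1/2434)) = 1/(-106/1217) = -1217/106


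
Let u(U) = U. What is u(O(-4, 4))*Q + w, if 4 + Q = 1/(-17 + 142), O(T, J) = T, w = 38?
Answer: 6746/125 ≈ 53.968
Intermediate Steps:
Q = -499/125 (Q = -4 + 1/(-17 + 142) = -4 + 1/125 = -499/125 ≈ -3.9920)
u(O(-4, 4))*Q + w = -4*(-499/125) + 38 = 1996/125 + 38 = 6746/125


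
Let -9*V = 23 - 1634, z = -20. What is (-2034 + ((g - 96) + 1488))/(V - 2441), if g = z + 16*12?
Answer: 235/1131 ≈ 0.20778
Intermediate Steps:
V = 179 (V = -(23 - 1634)/9 = -⅑*(-1611) = 179)
g = 172 (g = -20 + 16*12 = -20 + 192 = 172)
(-2034 + ((g - 96) + 1488))/(V - 2441) = (-2034 + ((172 - 96) + 1488))/(179 - 2441) = (-2034 + (76 + 1488))/(-2262) = (-2034 + 1564)*(-1/2262) = -470*(-1/2262) = 235/1131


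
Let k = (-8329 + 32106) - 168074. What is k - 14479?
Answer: -158776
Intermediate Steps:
k = -144297 (k = 23777 - 168074 = -144297)
k - 14479 = -144297 - 14479 = -158776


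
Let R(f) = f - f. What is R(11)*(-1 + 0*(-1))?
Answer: 0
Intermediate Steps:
R(f) = 0
R(11)*(-1 + 0*(-1)) = 0*(-1 + 0*(-1)) = 0*(-1 + 0) = 0*(-1) = 0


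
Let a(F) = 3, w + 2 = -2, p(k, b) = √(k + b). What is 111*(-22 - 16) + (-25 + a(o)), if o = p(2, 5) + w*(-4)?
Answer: -4240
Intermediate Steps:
p(k, b) = √(b + k)
w = -4 (w = -2 - 2 = -4)
o = 16 + √7 (o = √(5 + 2) - 4*(-4) = √7 + 16 = 16 + √7 ≈ 18.646)
111*(-22 - 16) + (-25 + a(o)) = 111*(-22 - 16) + (-25 + 3) = 111*(-38) - 22 = -4218 - 22 = -4240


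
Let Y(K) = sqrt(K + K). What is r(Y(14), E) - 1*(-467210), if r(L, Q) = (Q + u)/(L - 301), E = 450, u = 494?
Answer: 6045189598/12939 - 1888*sqrt(7)/90573 ≈ 4.6721e+5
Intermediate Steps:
Y(K) = sqrt(2)*sqrt(K) (Y(K) = sqrt(2*K) = sqrt(2)*sqrt(K))
r(L, Q) = (494 + Q)/(-301 + L) (r(L, Q) = (Q + 494)/(L - 301) = (494 + Q)/(-301 + L))
r(Y(14), E) - 1*(-467210) = (494 + 450)/(-301 + sqrt(2)*sqrt(14)) - 1*(-467210) = 944/(-301 + 2*sqrt(7)) + 467210 = 467210 + 944/(-301 + 2*sqrt(7))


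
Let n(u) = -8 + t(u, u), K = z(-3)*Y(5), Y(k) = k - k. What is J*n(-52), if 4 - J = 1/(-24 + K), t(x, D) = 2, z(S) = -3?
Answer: -97/4 ≈ -24.250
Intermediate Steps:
Y(k) = 0
K = 0 (K = -3*0 = 0)
J = 97/24 (J = 4 - 1/(-24 + 0) = 4 - 1/(-24) = 4 - 1*(-1/24) = 4 + 1/24 = 97/24 ≈ 4.0417)
n(u) = -6 (n(u) = -8 + 2 = -6)
J*n(-52) = (97/24)*(-6) = -97/4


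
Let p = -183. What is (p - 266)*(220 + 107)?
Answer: -146823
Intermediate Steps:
(p - 266)*(220 + 107) = (-183 - 266)*(220 + 107) = -449*327 = -146823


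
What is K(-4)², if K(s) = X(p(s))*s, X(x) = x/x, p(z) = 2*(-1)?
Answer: 16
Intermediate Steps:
p(z) = -2
X(x) = 1
K(s) = s (K(s) = 1*s = s)
K(-4)² = (-4)² = 16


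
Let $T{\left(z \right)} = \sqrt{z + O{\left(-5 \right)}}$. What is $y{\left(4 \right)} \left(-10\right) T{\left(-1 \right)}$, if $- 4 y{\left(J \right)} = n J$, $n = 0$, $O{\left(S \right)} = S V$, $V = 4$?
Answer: $0$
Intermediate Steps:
$O{\left(S \right)} = 4 S$ ($O{\left(S \right)} = S 4 = 4 S$)
$y{\left(J \right)} = 0$ ($y{\left(J \right)} = - \frac{0 J}{4} = \left(- \frac{1}{4}\right) 0 = 0$)
$T{\left(z \right)} = \sqrt{-20 + z}$ ($T{\left(z \right)} = \sqrt{z + 4 \left(-5\right)} = \sqrt{z - 20} = \sqrt{-20 + z}$)
$y{\left(4 \right)} \left(-10\right) T{\left(-1 \right)} = 0 \left(-10\right) \sqrt{-20 - 1} = 0 \sqrt{-21} = 0 i \sqrt{21} = 0$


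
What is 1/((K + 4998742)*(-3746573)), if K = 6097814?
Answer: -1/41574057102588 ≈ -2.4053e-14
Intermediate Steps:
1/((K + 4998742)*(-3746573)) = 1/((6097814 + 4998742)*(-3746573)) = -1/3746573/11096556 = (1/11096556)*(-1/3746573) = -1/41574057102588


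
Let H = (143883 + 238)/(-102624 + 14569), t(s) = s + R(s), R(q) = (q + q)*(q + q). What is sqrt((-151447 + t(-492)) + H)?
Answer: sqrt(6329450575344270)/88055 ≈ 903.50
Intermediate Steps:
R(q) = 4*q**2 (R(q) = (2*q)*(2*q) = 4*q**2)
t(s) = s + 4*s**2
H = -144121/88055 (H = 144121/(-88055) = 144121*(-1/88055) = -144121/88055 ≈ -1.6367)
sqrt((-151447 + t(-492)) + H) = sqrt((-151447 - 492*(1 + 4*(-492))) - 144121/88055) = sqrt((-151447 - 492*(1 - 1968)) - 144121/88055) = sqrt((-151447 - 492*(-1967)) - 144121/88055) = sqrt((-151447 + 967764) - 144121/88055) = sqrt(816317 - 144121/88055) = sqrt(71880649314/88055) = sqrt(6329450575344270)/88055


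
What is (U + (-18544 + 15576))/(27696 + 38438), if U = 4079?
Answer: 1111/66134 ≈ 0.016799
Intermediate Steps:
(U + (-18544 + 15576))/(27696 + 38438) = (4079 + (-18544 + 15576))/(27696 + 38438) = (4079 - 2968)/66134 = 1111*(1/66134) = 1111/66134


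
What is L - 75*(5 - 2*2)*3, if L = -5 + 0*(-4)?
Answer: -230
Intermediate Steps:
L = -5 (L = -5 + 0 = -5)
L - 75*(5 - 2*2)*3 = -5 - 75*(5 - 2*2)*3 = -5 - 75*(5 - 4)*3 = -5 - 75*3 = -5 - 225 = -230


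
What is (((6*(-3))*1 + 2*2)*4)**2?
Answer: 3136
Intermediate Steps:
(((6*(-3))*1 + 2*2)*4)**2 = ((-18*1 + 4)*4)**2 = ((-18 + 4)*4)**2 = (-14*4)**2 = (-56)**2 = 3136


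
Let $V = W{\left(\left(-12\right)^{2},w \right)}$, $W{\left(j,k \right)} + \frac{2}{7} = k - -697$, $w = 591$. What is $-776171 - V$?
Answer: $- \frac{5442211}{7} \approx -7.7746 \cdot 10^{5}$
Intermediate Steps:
$W{\left(j,k \right)} = \frac{4877}{7} + k$ ($W{\left(j,k \right)} = - \frac{2}{7} + \left(k - -697\right) = - \frac{2}{7} + \left(k + 697\right) = - \frac{2}{7} + \left(697 + k\right) = \frac{4877}{7} + k$)
$V = \frac{9014}{7}$ ($V = \frac{4877}{7} + 591 = \frac{9014}{7} \approx 1287.7$)
$-776171 - V = -776171 - \frac{9014}{7} = - \frac{5442211}{7}$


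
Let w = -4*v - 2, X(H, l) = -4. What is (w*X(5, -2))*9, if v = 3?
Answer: 504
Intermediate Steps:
w = -14 (w = -4*3 - 2 = -12 - 2 = -14)
(w*X(5, -2))*9 = -14*(-4)*9 = 56*9 = 504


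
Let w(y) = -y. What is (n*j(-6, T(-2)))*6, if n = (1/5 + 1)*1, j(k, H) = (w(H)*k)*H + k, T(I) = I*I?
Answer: 648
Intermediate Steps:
T(I) = I**2
j(k, H) = k - k*H**2 (j(k, H) = ((-H)*k)*H + k = (-H*k)*H + k = -k*H**2 + k = k - k*H**2)
n = 6/5 (n = (1/5 + 1)*1 = (6/5)*1 = 6/5 ≈ 1.2000)
(n*j(-6, T(-2)))*6 = (6*(-6*(1 - ((-2)**2)**2))/5)*6 = (6*(-6*(1 - 1*4**2))/5)*6 = (6*(-6*(1 - 1*16))/5)*6 = (6*(-6*(1 - 16))/5)*6 = (6*(-6*(-15))/5)*6 = ((6/5)*90)*6 = 108*6 = 648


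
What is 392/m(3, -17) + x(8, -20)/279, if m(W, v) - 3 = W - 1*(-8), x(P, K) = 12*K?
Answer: 2524/93 ≈ 27.140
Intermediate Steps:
m(W, v) = 11 + W (m(W, v) = 3 + (W - 1*(-8)) = 3 + (W + 8) = 3 + (8 + W) = 11 + W)
392/m(3, -17) + x(8, -20)/279 = 392/(11 + 3) + (12*(-20))/279 = 392/14 - 240*1/279 = 392*(1/14) - 80/93 = 28 - 80/93 = 2524/93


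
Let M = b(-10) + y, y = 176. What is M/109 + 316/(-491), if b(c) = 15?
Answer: 59337/53519 ≈ 1.1087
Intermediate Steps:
M = 191 (M = 15 + 176 = 191)
M/109 + 316/(-491) = 191/109 + 316/(-491) = 191*(1/109) + 316*(-1/491) = 191/109 - 316/491 = 59337/53519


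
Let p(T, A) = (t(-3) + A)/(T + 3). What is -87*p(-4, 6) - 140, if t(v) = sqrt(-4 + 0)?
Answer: 382 + 174*I ≈ 382.0 + 174.0*I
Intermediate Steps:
t(v) = 2*I (t(v) = sqrt(-4) = 2*I)
p(T, A) = (A + 2*I)/(3 + T) (p(T, A) = (2*I + A)/(T + 3) = (A + 2*I)/(3 + T))
-87*p(-4, 6) - 140 = -87*(6 + 2*I)/(3 - 4) - 140 = -87*(6 + 2*I)/(-1) - 140 = -(-87)*(6 + 2*I) - 140 = -87*(-6 - 2*I) - 140 = (522 + 174*I) - 140 = 382 + 174*I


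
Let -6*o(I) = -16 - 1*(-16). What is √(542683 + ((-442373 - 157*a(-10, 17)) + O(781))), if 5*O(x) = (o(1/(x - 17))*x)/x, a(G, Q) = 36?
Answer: √94658 ≈ 307.67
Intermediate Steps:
o(I) = 0 (o(I) = -(-16 - 1*(-16))/6 = -(-16 + 16)/6 = -⅙*0 = 0)
O(x) = 0 (O(x) = ((0*x)/x)/5 = (0/x)/5 = (⅕)*0 = 0)
√(542683 + ((-442373 - 157*a(-10, 17)) + O(781))) = √(542683 + ((-442373 - 157*36) + 0)) = √(542683 + ((-442373 - 5652) + 0)) = √(542683 + (-448025 + 0)) = √(542683 - 448025) = √94658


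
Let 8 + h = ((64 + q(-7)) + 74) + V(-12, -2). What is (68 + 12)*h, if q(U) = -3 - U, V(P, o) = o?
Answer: 10560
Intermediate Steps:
h = 132 (h = -8 + (((64 + (-3 - 1*(-7))) + 74) - 2) = -8 + (((64 + (-3 + 7)) + 74) - 2) = -8 + (((64 + 4) + 74) - 2) = -8 + ((68 + 74) - 2) = -8 + (142 - 2) = -8 + 140 = 132)
(68 + 12)*h = (68 + 12)*132 = 80*132 = 10560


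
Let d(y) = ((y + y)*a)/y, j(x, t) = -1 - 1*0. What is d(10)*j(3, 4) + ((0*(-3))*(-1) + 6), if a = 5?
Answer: -4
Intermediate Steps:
j(x, t) = -1 (j(x, t) = -1 + 0 = -1)
d(y) = 10 (d(y) = ((y + y)*5)/y = ((2*y)*5)/y = (10*y)/y = 10)
d(10)*j(3, 4) + ((0*(-3))*(-1) + 6) = 10*(-1) + ((0*(-3))*(-1) + 6) = -10 + (0*(-1) + 6) = -10 + (0 + 6) = -10 + 6 = -4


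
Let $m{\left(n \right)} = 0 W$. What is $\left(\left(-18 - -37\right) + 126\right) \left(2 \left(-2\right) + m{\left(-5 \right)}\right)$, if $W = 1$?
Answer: $-580$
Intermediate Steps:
$m{\left(n \right)} = 0$ ($m{\left(n \right)} = 0 \cdot 1 = 0$)
$\left(\left(-18 - -37\right) + 126\right) \left(2 \left(-2\right) + m{\left(-5 \right)}\right) = \left(\left(-18 - -37\right) + 126\right) \left(2 \left(-2\right) + 0\right) = \left(\left(-18 + 37\right) + 126\right) \left(-4 + 0\right) = \left(19 + 126\right) \left(-4\right) = 145 \left(-4\right) = -580$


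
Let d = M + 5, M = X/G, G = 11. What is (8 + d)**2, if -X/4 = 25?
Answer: 1849/121 ≈ 15.281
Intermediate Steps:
X = -100 (X = -4*25 = -100)
M = -100/11 ≈ -9.0909
d = -45/11 (d = -100/11 + 5 = -45/11 ≈ -4.0909)
(8 + d)**2 = (8 - 45/11)**2 = (43/11)**2 = 1849/121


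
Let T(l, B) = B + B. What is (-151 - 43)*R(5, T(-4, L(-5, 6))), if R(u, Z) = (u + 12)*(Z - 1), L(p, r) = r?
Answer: -36278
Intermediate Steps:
T(l, B) = 2*B
R(u, Z) = (-1 + Z)*(12 + u) (R(u, Z) = (12 + u)*(-1 + Z) = (-1 + Z)*(12 + u))
(-151 - 43)*R(5, T(-4, L(-5, 6))) = (-151 - 43)*(-12 - 1*5 + 12*(2*6) + (2*6)*5) = -194*(-12 - 5 + 12*12 + 12*5) = -194*(-12 - 5 + 144 + 60) = -194*187 = -36278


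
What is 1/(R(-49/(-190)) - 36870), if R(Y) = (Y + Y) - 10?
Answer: -95/3503551 ≈ -2.7115e-5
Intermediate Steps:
R(Y) = -10 + 2*Y (R(Y) = 2*Y - 10 = -10 + 2*Y)
1/(R(-49/(-190)) - 36870) = 1/((-10 + 2*(-49/(-190))) - 36870) = 1/((-10 + 2*(-49*(-1/190))) - 36870) = 1/((-10 + 2*(49/190)) - 36870) = 1/((-10 + 49/95) - 36870) = 1/(-901/95 - 36870) = 1/(-3503551/95) = -95/3503551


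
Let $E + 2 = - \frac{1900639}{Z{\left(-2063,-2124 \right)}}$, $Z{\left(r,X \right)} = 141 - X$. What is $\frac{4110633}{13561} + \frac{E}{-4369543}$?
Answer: $\frac{40683021864875344}{134213418991095} \approx 303.12$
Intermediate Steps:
$E = - \frac{1905169}{2265}$ ($E = -2 - \frac{1900639}{141 - -2124} = -2 - \frac{1900639}{141 + 2124} = -2 - \frac{1900639}{2265} = - \frac{1905169}{2265} \approx -841.13$)
$\frac{4110633}{13561} + \frac{E}{-4369543} = \frac{4110633}{13561} - \frac{1905169}{2265 \left(-4369543\right)} = 4110633 \cdot \frac{1}{13561} - - \frac{1905169}{9897014895} = \frac{4110633}{13561} + \frac{1905169}{9897014895} = \frac{40683021864875344}{134213418991095}$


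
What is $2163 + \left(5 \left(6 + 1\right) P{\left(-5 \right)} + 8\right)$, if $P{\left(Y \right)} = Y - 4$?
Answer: $1856$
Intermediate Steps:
$P{\left(Y \right)} = -4 + Y$
$2163 + \left(5 \left(6 + 1\right) P{\left(-5 \right)} + 8\right) = 2163 + \left(5 \left(6 + 1\right) \left(-4 - 5\right) + 8\right) = 2163 + \left(5 \cdot 7 \left(-9\right) + 8\right) = 2163 + \left(35 \left(-9\right) + 8\right) = 2163 + \left(-315 + 8\right) = 2163 - 307 = 1856$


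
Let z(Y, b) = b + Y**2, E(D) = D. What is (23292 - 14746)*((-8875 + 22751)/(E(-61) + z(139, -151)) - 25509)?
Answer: -4165641772330/19109 ≈ -2.1799e+8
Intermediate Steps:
(23292 - 14746)*((-8875 + 22751)/(E(-61) + z(139, -151)) - 25509) = (23292 - 14746)*((-8875 + 22751)/(-61 + (-151 + 139**2)) - 25509) = 8546*(13876/(-61 + (-151 + 19321)) - 25509) = 8546*(13876/(-61 + 19170) - 25509) = 8546*(13876/19109 - 25509) = 8546*(-487437605/19109) = -4165641772330/19109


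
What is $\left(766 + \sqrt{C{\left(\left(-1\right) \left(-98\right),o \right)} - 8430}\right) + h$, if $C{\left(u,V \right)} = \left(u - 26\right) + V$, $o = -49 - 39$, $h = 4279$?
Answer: $5045 + i \sqrt{8446} \approx 5045.0 + 91.902 i$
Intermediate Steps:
$o = -88$ ($o = -49 - 39 = -88$)
$C{\left(u,V \right)} = -26 + V + u$ ($C{\left(u,V \right)} = \left(-26 + u\right) + V = -26 + V + u$)
$\left(766 + \sqrt{C{\left(\left(-1\right) \left(-98\right),o \right)} - 8430}\right) + h = \left(766 + \sqrt{\left(-26 - 88 - -98\right) - 8430}\right) + 4279 = \left(766 + \sqrt{\left(-26 - 88 + 98\right) - 8430}\right) + 4279 = \left(766 + \sqrt{-16 - 8430}\right) + 4279 = \left(766 + \sqrt{-8446}\right) + 4279 = \left(766 + i \sqrt{8446}\right) + 4279 = 5045 + i \sqrt{8446}$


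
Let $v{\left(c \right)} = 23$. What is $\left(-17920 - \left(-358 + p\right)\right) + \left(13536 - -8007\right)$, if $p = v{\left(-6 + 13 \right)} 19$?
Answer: $3544$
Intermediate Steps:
$p = 437$ ($p = 23 \cdot 19 = 437$)
$\left(-17920 - \left(-358 + p\right)\right) + \left(13536 - -8007\right) = \left(-17920 + \left(358 - 437\right)\right) + \left(13536 - -8007\right) = \left(-17920 + \left(358 - 437\right)\right) + \left(13536 + 8007\right) = \left(-17920 - 79\right) + 21543 = -17999 + 21543 = 3544$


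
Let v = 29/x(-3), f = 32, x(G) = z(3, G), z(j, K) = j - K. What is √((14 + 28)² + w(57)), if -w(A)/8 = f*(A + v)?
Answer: 2*I*√31647/3 ≈ 118.6*I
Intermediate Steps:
x(G) = 3 - G
v = 29/6 (v = 29/(3 - 1*(-3)) = 29/(3 + 3) = 29/6 ≈ 4.8333)
w(A) = -3712/3 - 256*A (w(A) = -256*(A + 29/6) = -256*(29/6 + A) = -8*(464/3 + 32*A) = -3712/3 - 256*A)
√((14 + 28)² + w(57)) = √((14 + 28)² + (-3712/3 - 256*57)) = √(42² + (-3712/3 - 14592)) = √(1764 - 47488/3) = √(-42196/3) = 2*I*√31647/3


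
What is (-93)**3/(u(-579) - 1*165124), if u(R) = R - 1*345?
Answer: 804357/166048 ≈ 4.8441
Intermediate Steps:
u(R) = -345 + R (u(R) = R - 345 = -345 + R)
(-93)**3/(u(-579) - 1*165124) = (-93)**3/((-345 - 579) - 1*165124) = -804357/(-924 - 165124) = -804357/(-166048) = -804357*(-1/166048) = 804357/166048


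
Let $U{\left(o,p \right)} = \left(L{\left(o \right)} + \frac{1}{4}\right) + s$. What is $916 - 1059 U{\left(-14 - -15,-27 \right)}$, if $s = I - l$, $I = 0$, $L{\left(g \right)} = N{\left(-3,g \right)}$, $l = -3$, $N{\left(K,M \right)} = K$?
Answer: $\frac{2605}{4} \approx 651.25$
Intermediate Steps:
$L{\left(g \right)} = -3$
$s = 3$ ($s = 0 - -3 = 0 + 3 = 3$)
$U{\left(o,p \right)} = \frac{1}{4}$ ($U{\left(o,p \right)} = \left(-3 + \frac{1}{4}\right) + 3 = - \frac{11}{4} + 3 = \frac{1}{4}$)
$916 - 1059 U{\left(-14 - -15,-27 \right)} = 916 - \frac{1059}{4} = \frac{2605}{4}$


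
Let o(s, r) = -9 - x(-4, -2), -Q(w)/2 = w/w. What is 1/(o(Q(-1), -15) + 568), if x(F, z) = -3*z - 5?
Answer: 1/558 ≈ 0.0017921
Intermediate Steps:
Q(w) = -2 (Q(w) = -2*w/w = -2*1 = -2)
x(F, z) = -5 - 3*z
o(s, r) = -10 (o(s, r) = -9 - (-5 - 3*(-2)) = -9 - (-5 + 6) = -9 - 1*1 = -9 - 1 = -10)
1/(o(Q(-1), -15) + 568) = 1/(-10 + 568) = 1/558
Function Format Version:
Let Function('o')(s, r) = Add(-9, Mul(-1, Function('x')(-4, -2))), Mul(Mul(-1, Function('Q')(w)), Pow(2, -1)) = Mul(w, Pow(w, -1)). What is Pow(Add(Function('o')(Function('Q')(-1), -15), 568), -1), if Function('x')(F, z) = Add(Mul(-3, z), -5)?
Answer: Rational(1, 558) ≈ 0.0017921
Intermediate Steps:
Function('Q')(w) = -2 (Function('Q')(w) = Mul(-2, Mul(w, Pow(w, -1))) = Mul(-2, 1) = -2)
Function('x')(F, z) = Add(-5, Mul(-3, z))
Function('o')(s, r) = -10 (Function('o')(s, r) = Add(-9, Mul(-1, Add(-5, Mul(-3, -2)))) = Add(-9, Mul(-1, Add(-5, 6))) = Add(-9, Mul(-1, 1)) = Add(-9, -1) = -10)
Pow(Add(Function('o')(Function('Q')(-1), -15), 568), -1) = Pow(Add(-10, 568), -1) = Pow(558, -1) = Rational(1, 558)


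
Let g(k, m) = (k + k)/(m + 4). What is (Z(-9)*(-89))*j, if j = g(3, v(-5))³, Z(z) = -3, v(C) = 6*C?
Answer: -7209/2197 ≈ -3.2813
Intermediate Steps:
g(k, m) = 2*k/(4 + m) (g(k, m) = (2*k)/(4 + m) = 2*k/(4 + m))
j = -27/2197 (j = (2*3/(4 + 6*(-5)))³ = (2*3/(4 - 30))³ = (2*3/(-26))³ = (2*3*(-1/26))³ = (-3/13)³ = -27/2197 ≈ -0.012289)
(Z(-9)*(-89))*j = -3*(-89)*(-27/2197) = 267*(-27/2197) = -7209/2197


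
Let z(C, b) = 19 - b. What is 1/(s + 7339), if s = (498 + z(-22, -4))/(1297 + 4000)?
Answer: 5297/38875204 ≈ 0.00013626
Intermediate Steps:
s = 521/5297 (s = (498 + (19 - 1*(-4)))/(1297 + 4000) = (498 + (19 + 4))/5297 = (498 + 23)*(1/5297) = 521*(1/5297) = 521/5297 ≈ 0.098358)
1/(s + 7339) = 1/(521/5297 + 7339) = 1/(38875204/5297) = 5297/38875204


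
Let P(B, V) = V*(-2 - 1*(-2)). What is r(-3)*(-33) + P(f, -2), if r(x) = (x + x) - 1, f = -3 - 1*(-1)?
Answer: 231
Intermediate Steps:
f = -2 (f = -3 + 1 = -2)
r(x) = -1 + 2*x (r(x) = 2*x - 1 = -1 + 2*x)
P(B, V) = 0 (P(B, V) = V*(-2 + 2) = V*0 = 0)
r(-3)*(-33) + P(f, -2) = (-1 + 2*(-3))*(-33) + 0 = (-1 - 6)*(-33) + 0 = -7*(-33) + 0 = 231 + 0 = 231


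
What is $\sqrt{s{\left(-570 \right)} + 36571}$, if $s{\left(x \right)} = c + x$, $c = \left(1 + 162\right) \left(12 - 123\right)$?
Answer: $22 \sqrt{37} \approx 133.82$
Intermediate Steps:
$c = -18093$ ($c = 163 \left(-111\right) = -18093$)
$s{\left(x \right)} = -18093 + x$
$\sqrt{s{\left(-570 \right)} + 36571} = \sqrt{\left(-18093 - 570\right) + 36571} = \sqrt{-18663 + 36571} = \sqrt{17908} = 22 \sqrt{37}$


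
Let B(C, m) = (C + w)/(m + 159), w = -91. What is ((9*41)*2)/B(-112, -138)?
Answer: -2214/29 ≈ -76.345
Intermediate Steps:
B(C, m) = (-91 + C)/(159 + m) (B(C, m) = (C - 91)/(m + 159) = (-91 + C)/(159 + m))
((9*41)*2)/B(-112, -138) = ((9*41)*2)/(((-91 - 112)/(159 - 138))) = (369*2)/((-203/21)) = 738/(((1/21)*(-203))) = 738/(-29/3) = 738*(-3/29) = -2214/29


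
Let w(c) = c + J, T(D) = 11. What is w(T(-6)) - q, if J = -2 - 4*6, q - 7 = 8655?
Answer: -8677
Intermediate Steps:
q = 8662 (q = 7 + 8655 = 8662)
J = -26 (J = -2 - 24 = -26)
w(c) = -26 + c (w(c) = c - 26 = -26 + c)
w(T(-6)) - q = (-26 + 11) - 1*8662 = -15 - 8662 = -8677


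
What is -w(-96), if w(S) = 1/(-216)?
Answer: 1/216 ≈ 0.0046296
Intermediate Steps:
w(S) = -1/216
-w(-96) = -1*(-1/216) = 1/216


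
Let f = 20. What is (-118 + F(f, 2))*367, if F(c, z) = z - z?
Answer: -43306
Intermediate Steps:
F(c, z) = 0
(-118 + F(f, 2))*367 = (-118 + 0)*367 = -118*367 = -43306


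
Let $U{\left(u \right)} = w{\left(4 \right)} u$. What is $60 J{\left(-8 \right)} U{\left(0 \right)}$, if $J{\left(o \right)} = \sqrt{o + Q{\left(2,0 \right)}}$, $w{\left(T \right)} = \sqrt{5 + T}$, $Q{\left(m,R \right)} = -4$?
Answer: $0$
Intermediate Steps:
$U{\left(u \right)} = 3 u$ ($U{\left(u \right)} = \sqrt{5 + 4} u = \sqrt{9} u = 3 u$)
$J{\left(o \right)} = \sqrt{-4 + o}$ ($J{\left(o \right)} = \sqrt{o - 4} = \sqrt{-4 + o}$)
$60 J{\left(-8 \right)} U{\left(0 \right)} = 60 \sqrt{-4 - 8} \cdot 3 \cdot 0 = 60 \sqrt{-12} \cdot 0 = 60 \cdot 2 i \sqrt{3} \cdot 0 = 120 i \sqrt{3} \cdot 0 = 0$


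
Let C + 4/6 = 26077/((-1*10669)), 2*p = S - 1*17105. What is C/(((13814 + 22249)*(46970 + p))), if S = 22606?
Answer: -199138/114781608041481 ≈ -1.7349e-9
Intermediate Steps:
p = 5501/2 (p = (22606 - 1*17105)/2 = (22606 - 17105)/2 = (½)*5501 = 5501/2 ≈ 2750.5)
C = -99569/32007 (C = -⅔ + 26077/((-1*10669)) = -⅔ + 26077/(-10669) = -⅔ + 26077*(-1/10669) = -⅔ - 26077/10669 = -99569/32007 ≈ -3.1109)
C/(((13814 + 22249)*(46970 + p))) = -99569*1/((13814 + 22249)*(46970 + 5501/2))/32007 = -99569/(32007*(36063*(99441/2))) = -99569/(32007*3586140783/2) = -99569/32007*2/3586140783 = -199138/114781608041481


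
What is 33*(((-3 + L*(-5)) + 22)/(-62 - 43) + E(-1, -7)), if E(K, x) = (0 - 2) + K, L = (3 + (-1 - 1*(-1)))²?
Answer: -3179/35 ≈ -90.829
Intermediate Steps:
L = 9 (L = (3 + (-1 + 1))² = (3 + 0)² = 3² = 9)
E(K, x) = -2 + K
33*(((-3 + L*(-5)) + 22)/(-62 - 43) + E(-1, -7)) = 33*(((-3 + 9*(-5)) + 22)/(-62 - 43) + (-2 - 1)) = 33*(((-3 - 45) + 22)/(-105) - 3) = 33*((-48 + 22)*(-1/105) - 3) = 33*(-26*(-1/105) - 3) = 33*(26/105 - 3) = 33*(-289/105) = -3179/35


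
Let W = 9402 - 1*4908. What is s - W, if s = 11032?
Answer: 6538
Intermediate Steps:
W = 4494 (W = 9402 - 4908 = 4494)
s - W = 11032 - 1*4494 = 11032 - 4494 = 6538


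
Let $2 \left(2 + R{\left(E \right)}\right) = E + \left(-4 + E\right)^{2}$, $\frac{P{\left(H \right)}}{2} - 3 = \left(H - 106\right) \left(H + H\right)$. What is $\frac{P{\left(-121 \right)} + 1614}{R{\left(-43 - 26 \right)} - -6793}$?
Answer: $\frac{111488}{9421} \approx 11.834$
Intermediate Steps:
$P{\left(H \right)} = 6 + 4 H \left(-106 + H\right)$ ($P{\left(H \right)} = 6 + 2 \left(H - 106\right) \left(H + H\right) = 6 + 2 \left(-106 + H\right) 2 H = 6 + 2 \cdot 2 H \left(-106 + H\right) = 6 + 4 H \left(-106 + H\right)$)
$R{\left(E \right)} = -2 + \frac{E}{2} + \frac{\left(-4 + E\right)^{2}}{2}$ ($R{\left(E \right)} = -2 + \frac{E + \left(-4 + E\right)^{2}}{2} = -2 + \left(\frac{E}{2} + \frac{\left(-4 + E\right)^{2}}{2}\right) = -2 + \frac{E}{2} + \frac{\left(-4 + E\right)^{2}}{2}$)
$\frac{P{\left(-121 \right)} + 1614}{R{\left(-43 - 26 \right)} - -6793} = \frac{\left(6 - -51304 + 4 \left(-121\right)^{2}\right) + 1614}{\left(-2 + \frac{-43 - 26}{2} + \frac{\left(-4 - 69\right)^{2}}{2}\right) - -6793} = \frac{\left(6 + 51304 + 4 \cdot 14641\right) + 1614}{\left(-2 + \frac{-43 - 26}{2} + \frac{\left(-4 - 69\right)^{2}}{2}\right) + \left(-108 + 6901\right)} = \frac{\left(6 + 51304 + 58564\right) + 1614}{\left(-2 + \frac{1}{2} \left(-69\right) + \frac{\left(-4 - 69\right)^{2}}{2}\right) + 6793} = \frac{109874 + 1614}{\left(-2 - \frac{69}{2} + \frac{\left(-73\right)^{2}}{2}\right) + 6793} = \frac{111488}{\left(-2 - \frac{69}{2} + \frac{1}{2} \cdot 5329\right) + 6793} = \frac{111488}{\left(-2 - \frac{69}{2} + \frac{5329}{2}\right) + 6793} = \frac{111488}{2628 + 6793} = \frac{111488}{9421}$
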